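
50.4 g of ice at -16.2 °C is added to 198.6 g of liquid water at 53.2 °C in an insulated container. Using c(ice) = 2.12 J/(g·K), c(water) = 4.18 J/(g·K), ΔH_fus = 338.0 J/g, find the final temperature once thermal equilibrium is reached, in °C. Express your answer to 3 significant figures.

Heat to bring ice to 0 °C and melt it: q₁ = 50.4×2.12×16.2 + 50.4×338.0 = 18766 J
Heat the water can supply cooling to 0 °C: 198.6×4.18×53.2 = 44163.9 J > q₁, so all ice melts.
Energy balance: 198.6×4.18×(53.2 − T) = 18766 + 50.4×4.18×(T − 0)
830.148(53.2 − T) = 18766 + 210.672 T
44163.9 − 18766 = 1040.820 T
T = 25397.9 / 1040.820 = 24.40 °C

T_f = 24.4 °C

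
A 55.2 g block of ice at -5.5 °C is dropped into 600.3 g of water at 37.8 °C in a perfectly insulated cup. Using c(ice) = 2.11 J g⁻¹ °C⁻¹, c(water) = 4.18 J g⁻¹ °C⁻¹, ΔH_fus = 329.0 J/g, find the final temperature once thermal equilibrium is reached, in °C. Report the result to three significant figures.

Heat to bring ice to 0 °C and melt it: q₁ = 55.2×2.11×5.5 + 55.2×329.0 = 18801 J
Heat the water can supply cooling to 0 °C: 600.3×4.18×37.8 = 94849.8 J > q₁, so all ice melts.
Energy balance: 600.3×4.18×(37.8 − T) = 18801 + 55.2×4.18×(T − 0)
2509.254(37.8 − T) = 18801 + 230.736 T
94849.8 − 18801 = 2739.990 T
T = 76048.8 / 2739.990 = 27.76 °C

T_f = 27.8 °C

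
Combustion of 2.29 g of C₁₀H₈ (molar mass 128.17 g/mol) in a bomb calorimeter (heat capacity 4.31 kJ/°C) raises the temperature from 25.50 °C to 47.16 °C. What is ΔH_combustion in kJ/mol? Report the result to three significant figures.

ΔT = 47.16 − 25.50 = 21.66 °C
q_cal = C_cal × ΔT = 4.31 × 21.66 = 93.3546 kJ
n = 2.29 / 128.17 = 0.0178669 mol
q_rxn = −q_cal = -93.3546 kJ
ΔH = -93.3546 / 0.0178669 = -5225 kJ/mol

ΔH = -5230 kJ/mol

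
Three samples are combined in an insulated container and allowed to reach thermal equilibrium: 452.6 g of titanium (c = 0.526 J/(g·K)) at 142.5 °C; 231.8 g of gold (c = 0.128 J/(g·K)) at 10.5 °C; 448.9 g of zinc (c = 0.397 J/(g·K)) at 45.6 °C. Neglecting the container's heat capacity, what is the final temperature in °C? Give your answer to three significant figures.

T_f = 95.0 °C

Σ mᵢcᵢ(T − Tᵢ) = 0  ⇒  T = Σ mᵢcᵢTᵢ / Σ mᵢcᵢ
Σ mᵢcᵢ = 452.6×0.526 + 231.8×0.128 + 448.9×0.397 = 445.9513
Σ mᵢcᵢTᵢ = 238.0676×142.5 + 29.6704×10.5 + 178.2133×45.6 = 42363
T = 42363 / 445.9513 = 94.99 °C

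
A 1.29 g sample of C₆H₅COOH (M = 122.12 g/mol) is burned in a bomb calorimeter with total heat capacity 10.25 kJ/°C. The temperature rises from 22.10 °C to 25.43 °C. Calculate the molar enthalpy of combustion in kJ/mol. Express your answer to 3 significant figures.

ΔH = -3230 kJ/mol

ΔT = 25.43 − 22.10 = 3.33 °C
q_cal = C_cal × ΔT = 10.25 × 3.33 = 34.1325 kJ
n = 1.29 / 122.12 = 0.01056 mol
q_rxn = −q_cal = -34.1325 kJ
ΔH = -34.1325 / 0.01056 = -3232 kJ/mol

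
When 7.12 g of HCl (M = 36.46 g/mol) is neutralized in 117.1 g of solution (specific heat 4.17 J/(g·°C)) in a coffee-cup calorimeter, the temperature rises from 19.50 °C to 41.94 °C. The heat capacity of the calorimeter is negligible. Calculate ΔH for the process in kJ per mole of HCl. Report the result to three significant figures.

ΔH = -56.1 kJ/mol

|ΔT| = |41.94 − 19.50| = 22.44 °C
|q_surr| = (117.1 × 4.17) × 22.44 = 488.307 × 22.44 = 10960 J
n(HCl) = 7.12 / 36.46 = 0.1953 mol
Temperature rose, so q_rxn = −|q_surr| = -10.96 kJ
ΔH = q_rxn / n = -56.12 kJ/mol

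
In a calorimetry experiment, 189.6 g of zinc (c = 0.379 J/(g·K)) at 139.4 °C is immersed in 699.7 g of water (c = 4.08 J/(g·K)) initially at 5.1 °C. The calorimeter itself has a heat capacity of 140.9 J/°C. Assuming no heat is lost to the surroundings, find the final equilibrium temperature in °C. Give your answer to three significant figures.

T_f = 8.25 °C

Heat lost by zinc = heat gained by water + calorimeter.
(189.6)(0.379)(139.4 − T) = [(699.7)(4.08) + 140.9](T − 5.1)
71.8584 (139.4 − T) = 2995.676 (T − 5.1)
10017 − 71.8584 T = 2995.676 T − 15278
25295 = 3067.5344 T
T = 8.246 °C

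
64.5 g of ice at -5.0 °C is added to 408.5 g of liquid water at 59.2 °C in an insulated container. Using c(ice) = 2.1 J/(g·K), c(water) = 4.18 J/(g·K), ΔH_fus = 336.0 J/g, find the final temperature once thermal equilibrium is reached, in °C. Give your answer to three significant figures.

T_f = 39.8 °C

Heat to bring ice to 0 °C and melt it: q₁ = 64.5×2.1×5.0 + 64.5×336.0 = 22349 J
Heat the water can supply cooling to 0 °C: 408.5×4.18×59.2 = 101086 J > q₁, so all ice melts.
Energy balance: 408.5×4.18×(59.2 − T) = 22349 + 64.5×4.18×(T − 0)
1707.53(59.2 − T) = 22349 + 269.61 T
101086 − 22349 = 1977.14 T
T = 78737 / 1977.14 = 39.82 °C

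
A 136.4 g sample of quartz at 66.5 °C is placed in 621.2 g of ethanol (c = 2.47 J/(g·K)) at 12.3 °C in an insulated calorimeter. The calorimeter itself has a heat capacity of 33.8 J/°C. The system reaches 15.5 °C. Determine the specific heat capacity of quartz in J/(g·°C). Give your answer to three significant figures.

c = 0.721 J/(g·°C)

q_gained = (621.2 × 2.47 + 33.8) × (15.5 − 12.3) = 5018 J
q_lost = 136.4 × c × (66.5 − 15.5) = 6956.4 c
Set equal: c = 5018 / 6956.4 = 0.721 J/(g·°C)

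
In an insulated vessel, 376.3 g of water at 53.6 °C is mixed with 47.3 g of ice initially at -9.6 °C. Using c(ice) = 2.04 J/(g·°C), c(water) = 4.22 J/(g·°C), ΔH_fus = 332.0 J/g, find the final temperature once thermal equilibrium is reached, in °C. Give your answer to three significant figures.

Heat to bring ice to 0 °C and melt it: q₁ = 47.3×2.04×9.6 + 47.3×332.0 = 16630 J
Heat the water can supply cooling to 0 °C: 376.3×4.22×53.6 = 85116.0 J > q₁, so all ice melts.
Energy balance: 376.3×4.22×(53.6 − T) = 16630 + 47.3×4.22×(T − 0)
1587.986(53.6 − T) = 16630 + 199.606 T
85116.0 − 16630 = 1787.592 T
T = 68486.0 / 1787.592 = 38.31 °C

T_f = 38.3 °C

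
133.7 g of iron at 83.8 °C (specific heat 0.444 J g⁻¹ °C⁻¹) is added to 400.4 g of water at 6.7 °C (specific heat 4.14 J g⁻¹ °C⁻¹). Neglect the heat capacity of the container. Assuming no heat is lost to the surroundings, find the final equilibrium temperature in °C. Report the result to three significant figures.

Heat lost by iron = heat gained by water.
(133.7)(0.444)(83.8 − T) = (400.4)(4.14)(T − 6.7)
59.3628 (83.8 − T) = 1657.656 (T − 6.7)
4974.6 − 59.3628 T = 1657.656 T − 11106
16080.6 = 1717.0188 T
T = 9.365 °C

T_f = 9.37 °C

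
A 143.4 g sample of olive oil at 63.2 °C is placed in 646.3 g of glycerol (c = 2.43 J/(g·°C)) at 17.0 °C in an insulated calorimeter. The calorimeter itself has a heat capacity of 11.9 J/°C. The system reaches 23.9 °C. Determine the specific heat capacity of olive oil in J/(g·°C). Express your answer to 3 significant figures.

q_gained = (646.3 × 2.43 + 11.9) × (23.9 − 17.0) = 10920 J
q_lost = 143.4 × c × (63.2 − 23.9) = 5635.62 c
Set equal: c = 10920 / 5635.62 = 1.94 J/(g·°C)

c = 1.94 J/(g·°C)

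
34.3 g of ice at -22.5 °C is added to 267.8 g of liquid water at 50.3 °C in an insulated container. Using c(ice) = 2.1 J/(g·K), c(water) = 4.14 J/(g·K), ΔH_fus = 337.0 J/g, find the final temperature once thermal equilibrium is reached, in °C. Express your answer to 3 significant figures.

T_f = 34.1 °C

Heat to bring ice to 0 °C and melt it: q₁ = 34.3×2.1×22.5 + 34.3×337.0 = 13180 J
Heat the water can supply cooling to 0 °C: 267.8×4.14×50.3 = 55767.2 J > q₁, so all ice melts.
Energy balance: 267.8×4.14×(50.3 − T) = 13180 + 34.3×4.14×(T − 0)
1108.692(50.3 − T) = 13180 + 142.002 T
55767.2 − 13180 = 1250.694 T
T = 42587.2 / 1250.694 = 34.05 °C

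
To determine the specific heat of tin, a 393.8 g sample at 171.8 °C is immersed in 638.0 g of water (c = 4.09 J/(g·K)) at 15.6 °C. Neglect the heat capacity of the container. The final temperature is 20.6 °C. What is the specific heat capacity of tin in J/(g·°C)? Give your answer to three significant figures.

q_gained = (638.0 × 4.09) × (20.6 − 15.6) = 13050 J
q_lost = 393.8 × c × (171.8 − 20.6) = 59542.56 c
Set equal: c = 13050 / 59542.56 = 0.219 J/(g·°C)

c = 0.219 J/(g·°C)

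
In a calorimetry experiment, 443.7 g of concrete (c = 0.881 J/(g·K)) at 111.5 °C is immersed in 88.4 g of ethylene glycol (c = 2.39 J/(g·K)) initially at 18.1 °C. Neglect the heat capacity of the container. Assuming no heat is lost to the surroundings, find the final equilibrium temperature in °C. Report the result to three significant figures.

T_f = 78.7 °C

Heat lost by concrete = heat gained by ethylene glycol.
(443.7)(0.881)(111.5 − T) = (88.4)(2.39)(T − 18.1)
390.8997 (111.5 − T) = 211.276 (T − 18.1)
43585 − 390.8997 T = 211.276 T − 3824.1
47409.1 = 602.1757 T
T = 78.73 °C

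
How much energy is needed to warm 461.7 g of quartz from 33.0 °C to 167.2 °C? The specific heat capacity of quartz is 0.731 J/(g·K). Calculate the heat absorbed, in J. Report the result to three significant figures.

q = m c ΔT = 461.7 × 0.731 × (167.2 − 33.0)
q = 461.7 × 0.731 × 134.2 = 45290 J

q = 45300 J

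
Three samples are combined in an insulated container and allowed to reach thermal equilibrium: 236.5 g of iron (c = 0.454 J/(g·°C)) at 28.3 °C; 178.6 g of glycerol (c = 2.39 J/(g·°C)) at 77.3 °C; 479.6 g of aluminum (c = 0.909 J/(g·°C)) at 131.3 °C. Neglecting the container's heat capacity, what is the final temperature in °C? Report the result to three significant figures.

Σ mᵢcᵢ(T − Tᵢ) = 0  ⇒  T = Σ mᵢcᵢTᵢ / Σ mᵢcᵢ
Σ mᵢcᵢ = 236.5×0.454 + 178.6×2.39 + 479.6×0.909 = 970.1814
Σ mᵢcᵢTᵢ = 107.371×28.3 + 426.854×77.3 + 435.9564×131.3 = 93275
T = 93275 / 970.1814 = 96.14 °C

T_f = 96.1 °C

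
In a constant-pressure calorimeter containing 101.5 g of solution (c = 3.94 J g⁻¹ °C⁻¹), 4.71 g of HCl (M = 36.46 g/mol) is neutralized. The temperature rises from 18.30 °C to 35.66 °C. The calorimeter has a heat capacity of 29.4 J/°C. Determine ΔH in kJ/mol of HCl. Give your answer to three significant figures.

ΔH = -57.7 kJ/mol

|ΔT| = |35.66 − 18.30| = 17.36 °C
|q_surr| = (101.5 × 3.94 + 29.4) × 17.36 = 429.31 × 17.36 = 7453 J
n(HCl) = 4.71 / 36.46 = 0.1292 mol
Temperature rose, so q_rxn = −|q_surr| = -7.453 kJ
ΔH = q_rxn / n = -57.69 kJ/mol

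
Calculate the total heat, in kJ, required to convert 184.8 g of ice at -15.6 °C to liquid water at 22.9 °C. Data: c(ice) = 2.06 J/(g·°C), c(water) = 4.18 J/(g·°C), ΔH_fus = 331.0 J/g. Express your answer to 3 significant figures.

q1 (heat ice -15.6→0.0 °C): 184.8 × 2.06 × 15.6 = 5939 J
q2 (melt at 0 °C): 184.8 × 331.0 = 61169 J
q3 (heat water 0.0→22.9 °C): 184.8 × 4.18 × 22.9 = 17689 J
Total: 5939 + 61169 + 17689 = 84797 J = 84.8 kJ

q = 84.8 kJ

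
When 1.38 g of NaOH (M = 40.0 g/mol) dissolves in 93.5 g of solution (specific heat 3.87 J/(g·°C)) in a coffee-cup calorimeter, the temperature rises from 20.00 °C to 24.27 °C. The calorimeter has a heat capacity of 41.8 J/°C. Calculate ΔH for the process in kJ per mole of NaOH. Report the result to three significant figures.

|ΔT| = |24.27 − 20.00| = 4.27 °C
|q_surr| = (93.5 × 3.87 + 41.8) × 4.27 = 403.645 × 4.27 = 1724 J
n(NaOH) = 1.38 / 40.0 = 0.03450 mol
Temperature rose, so q_rxn = −|q_surr| = -1.724 kJ
ΔH = q_rxn / n = -49.97 kJ/mol

ΔH = -50.0 kJ/mol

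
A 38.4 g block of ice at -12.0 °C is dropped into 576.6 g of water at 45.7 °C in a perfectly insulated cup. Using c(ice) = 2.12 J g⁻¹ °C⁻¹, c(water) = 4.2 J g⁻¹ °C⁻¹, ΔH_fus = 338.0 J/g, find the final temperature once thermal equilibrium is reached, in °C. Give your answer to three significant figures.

Heat to bring ice to 0 °C and melt it: q₁ = 38.4×2.12×12.0 + 38.4×338.0 = 13956 J
Heat the water can supply cooling to 0 °C: 576.6×4.2×45.7 = 110673 J > q₁, so all ice melts.
Energy balance: 576.6×4.2×(45.7 − T) = 13956 + 38.4×4.2×(T − 0)
2421.72(45.7 − T) = 13956 + 161.28 T
110673 − 13956 = 2583.00 T
T = 96717 / 2583.00 = 37.44 °C

T_f = 37.4 °C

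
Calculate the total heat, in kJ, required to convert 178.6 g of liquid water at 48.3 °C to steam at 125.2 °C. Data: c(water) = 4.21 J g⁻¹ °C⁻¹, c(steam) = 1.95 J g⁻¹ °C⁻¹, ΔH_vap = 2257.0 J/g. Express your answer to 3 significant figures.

q1 (heat water 48.3→100.0 °C): 178.6 × 4.21 × 51.7 = 38874 J
q2 (vaporize at 100 °C): 178.6 × 2257.0 = 403100 J
q3 (heat steam 100.0→125.2 °C): 178.6 × 1.95 × 25.2 = 8776 J
Total: 38874 + 403100 + 8776 = 450750 J = 451 kJ

q = 451 kJ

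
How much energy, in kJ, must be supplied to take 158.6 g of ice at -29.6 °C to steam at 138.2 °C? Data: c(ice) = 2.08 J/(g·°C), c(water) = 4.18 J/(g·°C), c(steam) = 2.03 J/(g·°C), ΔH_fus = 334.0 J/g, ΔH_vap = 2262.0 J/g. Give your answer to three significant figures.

q1 (heat ice -29.6→0.0 °C): 158.6 × 2.08 × 29.6 = 9765 J
q2 (melt at 0 °C): 158.6 × 334.0 = 52972 J
q3 (heat water 0.0→100.0 °C): 158.6 × 4.18 × 100.0 = 66295 J
q4 (vaporize at 100 °C): 158.6 × 2262.0 = 358753 J
q5 (heat steam 100.0→138.2 °C): 158.6 × 2.03 × 38.2 = 12299 J
Total: 9765 + 52972 + 66295 + 358753 + 12299 = 500084 J = 500 kJ

q = 500 kJ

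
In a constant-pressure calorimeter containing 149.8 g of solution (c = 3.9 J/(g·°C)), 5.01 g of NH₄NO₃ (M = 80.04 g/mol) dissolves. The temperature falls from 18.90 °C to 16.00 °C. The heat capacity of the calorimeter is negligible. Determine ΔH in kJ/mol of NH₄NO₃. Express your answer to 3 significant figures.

ΔH = 27.1 kJ/mol

|ΔT| = |16.00 − 18.90| = 2.90 °C
|q_surr| = (149.8 × 3.9) × 2.90 = 584.22 × 2.90 = 1694 J
n(NH₄NO₃) = 5.01 / 80.04 = 0.06259 mol
Temperature fell, so q_rxn = +|q_surr| = 1.694 kJ
ΔH = q_rxn / n = 27.07 kJ/mol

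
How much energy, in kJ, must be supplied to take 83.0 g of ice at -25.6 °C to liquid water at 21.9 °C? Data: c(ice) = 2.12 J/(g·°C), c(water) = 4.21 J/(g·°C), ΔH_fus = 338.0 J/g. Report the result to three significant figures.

q1 (heat ice -25.6→0.0 °C): 83.0 × 2.12 × 25.6 = 4505 J
q2 (melt at 0 °C): 83.0 × 338.0 = 28054 J
q3 (heat water 0.0→21.9 °C): 83.0 × 4.21 × 21.9 = 7653 J
Total: 4505 + 28054 + 7653 = 40212 J = 40.2 kJ

q = 40.2 kJ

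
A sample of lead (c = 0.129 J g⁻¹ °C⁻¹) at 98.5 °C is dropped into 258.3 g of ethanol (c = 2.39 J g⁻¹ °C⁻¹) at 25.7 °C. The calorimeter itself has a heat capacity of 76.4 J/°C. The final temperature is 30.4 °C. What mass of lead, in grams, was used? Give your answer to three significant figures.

m = 371 g

q_gained = (258.3 × 2.39 + 76.4) × (30.4 − 25.7) = 3261 J
q_lost = m × 0.129 × (98.5 − 30.4) = 8.7849 m
m = 3261 / 8.7849 = 371 g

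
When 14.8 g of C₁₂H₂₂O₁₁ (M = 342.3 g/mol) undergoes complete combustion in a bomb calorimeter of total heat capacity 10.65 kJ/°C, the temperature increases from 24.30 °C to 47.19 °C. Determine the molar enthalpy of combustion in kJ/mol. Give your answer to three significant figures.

ΔH = -5640 kJ/mol

ΔT = 47.19 − 24.30 = 22.89 °C
q_cal = C_cal × ΔT = 10.65 × 22.89 = 243.7785 kJ
n = 14.8 / 342.3 = 0.04324 mol
q_rxn = −q_cal = -243.7785 kJ
ΔH = -243.7785 / 0.04324 = -5638 kJ/mol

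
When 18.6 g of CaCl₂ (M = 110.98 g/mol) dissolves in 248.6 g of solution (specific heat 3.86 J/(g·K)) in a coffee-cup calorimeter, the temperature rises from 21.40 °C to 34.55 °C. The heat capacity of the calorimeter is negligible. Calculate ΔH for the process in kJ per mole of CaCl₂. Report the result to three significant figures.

|ΔT| = |34.55 − 21.40| = 13.15 °C
|q_surr| = (248.6 × 3.86) × 13.15 = 959.596 × 13.15 = 12620 J
n(CaCl₂) = 18.6 / 110.98 = 0.1676 mol
Temperature rose, so q_rxn = −|q_surr| = -12.62 kJ
ΔH = q_rxn / n = -75.30 kJ/mol

ΔH = -75.3 kJ/mol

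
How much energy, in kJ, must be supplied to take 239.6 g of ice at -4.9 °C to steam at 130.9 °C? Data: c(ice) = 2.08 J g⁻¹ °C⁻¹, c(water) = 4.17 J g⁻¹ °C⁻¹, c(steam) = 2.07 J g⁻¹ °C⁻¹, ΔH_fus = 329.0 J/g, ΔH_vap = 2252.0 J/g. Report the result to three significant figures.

q = 736 kJ

q1 (heat ice -4.9→0.0 °C): 239.6 × 2.08 × 4.9 = 2442 J
q2 (melt at 0 °C): 239.6 × 329.0 = 78828 J
q3 (heat water 0.0→100.0 °C): 239.6 × 4.17 × 100.0 = 99913 J
q4 (vaporize at 100 °C): 239.6 × 2252.0 = 539579 J
q5 (heat steam 100.0→130.9 °C): 239.6 × 2.07 × 30.9 = 15326 J
Total: 2442 + 78828 + 99913 + 539579 + 15326 = 736088 J = 736 kJ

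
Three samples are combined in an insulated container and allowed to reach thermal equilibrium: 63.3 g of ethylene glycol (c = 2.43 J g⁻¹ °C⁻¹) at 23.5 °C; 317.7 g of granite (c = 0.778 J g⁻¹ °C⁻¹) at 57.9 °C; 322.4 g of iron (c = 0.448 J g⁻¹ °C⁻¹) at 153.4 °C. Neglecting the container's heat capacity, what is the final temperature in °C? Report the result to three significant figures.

Σ mᵢcᵢ(T − Tᵢ) = 0  ⇒  T = Σ mᵢcᵢTᵢ / Σ mᵢcᵢ
Σ mᵢcᵢ = 63.3×2.43 + 317.7×0.778 + 322.4×0.448 = 545.4248
Σ mᵢcᵢTᵢ = 153.819×23.5 + 247.1706×57.9 + 144.4352×153.4 = 40082
T = 40082 / 545.4248 = 73.49 °C

T_f = 73.5 °C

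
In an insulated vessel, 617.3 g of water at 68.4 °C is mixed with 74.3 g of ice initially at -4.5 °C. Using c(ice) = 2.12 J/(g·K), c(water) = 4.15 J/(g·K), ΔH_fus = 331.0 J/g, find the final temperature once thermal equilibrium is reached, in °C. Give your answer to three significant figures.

Heat to bring ice to 0 °C and melt it: q₁ = 74.3×2.12×4.5 + 74.3×331.0 = 25302 J
Heat the water can supply cooling to 0 °C: 617.3×4.15×68.4 = 175227 J > q₁, so all ice melts.
Energy balance: 617.3×4.15×(68.4 − T) = 25302 + 74.3×4.15×(T − 0)
2561.795(68.4 − T) = 25302 + 308.345 T
175227 − 25302 = 2870.140 T
T = 149925 / 2870.140 = 52.24 °C

T_f = 52.2 °C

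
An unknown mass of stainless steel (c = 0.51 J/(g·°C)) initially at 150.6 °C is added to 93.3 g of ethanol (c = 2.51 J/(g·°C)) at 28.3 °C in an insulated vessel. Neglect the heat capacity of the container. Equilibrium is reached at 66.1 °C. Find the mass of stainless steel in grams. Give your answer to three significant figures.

m = 205 g

q_gained = (93.3 × 2.51) × (66.1 − 28.3) = 8852 J
q_lost = m × 0.51 × (150.6 − 66.1) = 43.095 m
m = 8852 / 43.095 = 205 g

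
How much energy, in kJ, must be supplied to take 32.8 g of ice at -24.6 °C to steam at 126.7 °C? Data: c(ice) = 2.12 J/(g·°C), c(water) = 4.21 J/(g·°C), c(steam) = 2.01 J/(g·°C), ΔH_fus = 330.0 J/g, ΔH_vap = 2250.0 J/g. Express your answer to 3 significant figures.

q1 (heat ice -24.6→0.0 °C): 32.8 × 2.12 × 24.6 = 1711 J
q2 (melt at 0 °C): 32.8 × 330.0 = 10824 J
q3 (heat water 0.0→100.0 °C): 32.8 × 4.21 × 100.0 = 13809 J
q4 (vaporize at 100 °C): 32.8 × 2250.0 = 73800 J
q5 (heat steam 100.0→126.7 °C): 32.8 × 2.01 × 26.7 = 1760 J
Total: 1711 + 10824 + 13809 + 73800 + 1760 = 101904 J = 102 kJ

q = 102 kJ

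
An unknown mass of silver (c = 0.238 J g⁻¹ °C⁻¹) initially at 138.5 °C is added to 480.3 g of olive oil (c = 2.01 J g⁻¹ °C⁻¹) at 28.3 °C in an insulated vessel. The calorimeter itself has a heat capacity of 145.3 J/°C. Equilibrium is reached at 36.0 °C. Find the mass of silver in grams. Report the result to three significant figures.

m = 351 g

q_gained = (480.3 × 2.01 + 145.3) × (36.0 − 28.3) = 8552 J
q_lost = m × 0.238 × (138.5 − 36.0) = 24.395 m
m = 8552 / 24.395 = 351 g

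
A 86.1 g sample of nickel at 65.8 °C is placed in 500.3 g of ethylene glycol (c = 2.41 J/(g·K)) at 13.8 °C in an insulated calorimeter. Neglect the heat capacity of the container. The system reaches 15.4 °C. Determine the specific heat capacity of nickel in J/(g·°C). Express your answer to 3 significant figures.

c = 0.445 J/(g·°C)

q_gained = (500.3 × 2.41) × (15.4 − 13.8) = 1929 J
q_lost = 86.1 × c × (65.8 − 15.4) = 4339.44 c
Set equal: c = 1929 / 4339.44 = 0.445 J/(g·°C)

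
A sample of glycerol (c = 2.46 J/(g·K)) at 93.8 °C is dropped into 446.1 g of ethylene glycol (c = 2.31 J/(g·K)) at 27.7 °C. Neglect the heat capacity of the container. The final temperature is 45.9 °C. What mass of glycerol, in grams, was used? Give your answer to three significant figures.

q_gained = (446.1 × 2.31) × (45.9 − 27.7) = 18750 J
q_lost = m × 2.46 × (93.8 − 45.9) = 117.834 m
m = 18750 / 117.834 = 159 g

m = 159 g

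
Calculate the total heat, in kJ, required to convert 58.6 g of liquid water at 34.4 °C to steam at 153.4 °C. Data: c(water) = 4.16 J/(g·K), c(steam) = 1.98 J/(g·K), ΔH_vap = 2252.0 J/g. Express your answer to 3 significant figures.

q = 154 kJ

q1 (heat water 34.4→100.0 °C): 58.6 × 4.16 × 65.6 = 15992 J
q2 (vaporize at 100 °C): 58.6 × 2252.0 = 131967 J
q3 (heat steam 100.0→153.4 °C): 58.6 × 1.98 × 53.4 = 6196 J
Total: 15992 + 131967 + 6196 = 154155 J = 154 kJ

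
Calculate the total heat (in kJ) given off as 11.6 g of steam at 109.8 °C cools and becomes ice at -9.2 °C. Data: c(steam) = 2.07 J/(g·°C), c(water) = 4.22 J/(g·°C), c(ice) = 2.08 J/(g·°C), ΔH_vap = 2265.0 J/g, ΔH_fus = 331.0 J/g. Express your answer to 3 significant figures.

q1 (cool steam 109.8→100 °C): 11.6 × 2.07 × 9.8 = 235 J
q2 (condense at 100 °C): 11.6 × 2265.0 = 26274 J
q3 (cool water 100→0 °C): 11.6 × 4.22 × 100.0 = 4895 J
q4 (freeze at 0 °C): 11.6 × 331.0 = 3840 J
q5 (cool ice 0→-9.2 °C): 11.6 × 2.08 × 9.2 = 222 J
Total: 235 + 26274 + 4895 + 3840 + 222 = 35466 J = 35.5 kJ

q = 35.5 kJ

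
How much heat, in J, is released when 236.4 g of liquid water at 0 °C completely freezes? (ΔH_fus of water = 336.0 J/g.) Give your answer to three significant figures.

q = 79400 J

q = m × ΔH_fus = 236.4 × 336.0 = 79430 J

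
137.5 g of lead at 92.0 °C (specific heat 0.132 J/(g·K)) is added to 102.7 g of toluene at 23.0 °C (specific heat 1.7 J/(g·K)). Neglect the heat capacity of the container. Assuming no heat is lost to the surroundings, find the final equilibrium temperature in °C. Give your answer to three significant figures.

T_f = 29.5 °C

Heat lost by lead = heat gained by toluene.
(137.5)(0.132)(92.0 − T) = (102.7)(1.7)(T − 23.0)
18.15 (92.0 − T) = 174.59 (T − 23.0)
1669.8 − 18.15 T = 174.59 T − 4015.6
5685.4 = 192.74 T
T = 29.50 °C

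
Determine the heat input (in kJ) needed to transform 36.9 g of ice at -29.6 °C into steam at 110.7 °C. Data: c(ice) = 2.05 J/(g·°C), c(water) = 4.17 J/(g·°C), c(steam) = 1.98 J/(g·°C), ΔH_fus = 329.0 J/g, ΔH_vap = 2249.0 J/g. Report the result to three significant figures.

q1 (heat ice -29.6→0.0 °C): 36.9 × 2.05 × 29.6 = 2239 J
q2 (melt at 0 °C): 36.9 × 329.0 = 12140 J
q3 (heat water 0.0→100.0 °C): 36.9 × 4.17 × 100.0 = 15387 J
q4 (vaporize at 100 °C): 36.9 × 2249.0 = 82988 J
q5 (heat steam 100.0→110.7 °C): 36.9 × 1.98 × 10.7 = 782 J
Total: 2239 + 12140 + 15387 + 82988 + 782 = 113536 J = 114 kJ

q = 114 kJ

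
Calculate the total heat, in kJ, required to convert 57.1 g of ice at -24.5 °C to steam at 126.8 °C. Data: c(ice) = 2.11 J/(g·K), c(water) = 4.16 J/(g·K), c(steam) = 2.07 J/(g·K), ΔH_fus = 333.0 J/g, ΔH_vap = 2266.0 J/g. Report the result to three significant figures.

q = 178 kJ

q1 (heat ice -24.5→0.0 °C): 57.1 × 2.11 × 24.5 = 2952 J
q2 (melt at 0 °C): 57.1 × 333.0 = 19014 J
q3 (heat water 0.0→100.0 °C): 57.1 × 4.16 × 100.0 = 23754 J
q4 (vaporize at 100 °C): 57.1 × 2266.0 = 129389 J
q5 (heat steam 100.0→126.8 °C): 57.1 × 2.07 × 26.8 = 3168 J
Total: 2952 + 19014 + 23754 + 129389 + 3168 = 178277 J = 178 kJ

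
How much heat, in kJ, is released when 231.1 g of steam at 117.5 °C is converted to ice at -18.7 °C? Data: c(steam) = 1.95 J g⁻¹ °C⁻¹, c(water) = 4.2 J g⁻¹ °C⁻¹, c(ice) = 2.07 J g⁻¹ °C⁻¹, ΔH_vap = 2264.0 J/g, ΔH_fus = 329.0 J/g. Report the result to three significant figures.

q1 (cool steam 117.5→100 °C): 231.1 × 1.95 × 17.5 = 7886 J
q2 (condense at 100 °C): 231.1 × 2264.0 = 523210 J
q3 (cool water 100→0 °C): 231.1 × 4.2 × 100.0 = 97062 J
q4 (freeze at 0 °C): 231.1 × 329.0 = 76032 J
q5 (cool ice 0→-18.7 °C): 231.1 × 2.07 × 18.7 = 8946 J
Total: 7886 + 523210 + 97062 + 76032 + 8946 = 713136 J = 713 kJ

q = 713 kJ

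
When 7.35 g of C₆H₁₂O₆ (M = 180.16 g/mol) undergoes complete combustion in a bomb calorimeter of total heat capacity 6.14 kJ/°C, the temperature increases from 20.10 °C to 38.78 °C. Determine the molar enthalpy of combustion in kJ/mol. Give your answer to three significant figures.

ΔH = -2810 kJ/mol

ΔT = 38.78 − 20.10 = 18.68 °C
q_cal = C_cal × ΔT = 6.14 × 18.68 = 114.6952 kJ
n = 7.35 / 180.16 = 0.04080 mol
q_rxn = −q_cal = -114.6952 kJ
ΔH = -114.6952 / 0.04080 = -2811 kJ/mol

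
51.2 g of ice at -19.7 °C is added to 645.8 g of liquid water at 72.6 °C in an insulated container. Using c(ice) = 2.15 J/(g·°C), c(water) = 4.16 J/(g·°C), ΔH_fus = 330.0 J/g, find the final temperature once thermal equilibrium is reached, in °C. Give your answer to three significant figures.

Heat to bring ice to 0 °C and melt it: q₁ = 51.2×2.15×19.7 + 51.2×330.0 = 19065 J
Heat the water can supply cooling to 0 °C: 645.8×4.16×72.6 = 195042 J > q₁, so all ice melts.
Energy balance: 645.8×4.16×(72.6 − T) = 19065 + 51.2×4.16×(T − 0)
2686.528(72.6 − T) = 19065 + 212.992 T
195042 − 19065 = 2899.520 T
T = 175977 / 2899.520 = 60.69 °C

T_f = 60.7 °C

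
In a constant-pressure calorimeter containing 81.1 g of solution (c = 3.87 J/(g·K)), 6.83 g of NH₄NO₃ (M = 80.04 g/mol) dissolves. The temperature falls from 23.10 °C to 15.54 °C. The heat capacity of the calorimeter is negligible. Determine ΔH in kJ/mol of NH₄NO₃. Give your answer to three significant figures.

ΔH = 27.8 kJ/mol

|ΔT| = |15.54 − 23.10| = 7.56 °C
|q_surr| = (81.1 × 3.87) × 7.56 = 313.857 × 7.56 = 2373 J
n(NH₄NO₃) = 6.83 / 80.04 = 0.08533 mol
Temperature fell, so q_rxn = +|q_surr| = 2.373 kJ
ΔH = q_rxn / n = 27.81 kJ/mol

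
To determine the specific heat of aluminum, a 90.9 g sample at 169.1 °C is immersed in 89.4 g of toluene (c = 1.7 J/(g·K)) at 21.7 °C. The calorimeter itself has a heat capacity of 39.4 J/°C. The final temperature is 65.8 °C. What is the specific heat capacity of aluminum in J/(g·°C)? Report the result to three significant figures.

c = 0.899 J/(g·°C)

q_gained = (89.4 × 1.7 + 39.4) × (65.8 − 21.7) = 8440 J
q_lost = 90.9 × c × (169.1 − 65.8) = 9389.97 c
Set equal: c = 8440 / 9389.97 = 0.899 J/(g·°C)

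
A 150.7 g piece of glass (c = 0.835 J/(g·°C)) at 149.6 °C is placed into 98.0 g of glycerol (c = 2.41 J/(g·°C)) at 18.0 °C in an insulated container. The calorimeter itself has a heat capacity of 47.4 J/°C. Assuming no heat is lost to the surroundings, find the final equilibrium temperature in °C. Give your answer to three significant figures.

Heat lost by glass = heat gained by glycerol + calorimeter.
(150.7)(0.835)(149.6 − T) = [(98.0)(2.41) + 47.4](T − 18.0)
125.8345 (149.6 − T) = 283.58 (T − 18.0)
18825 − 125.8345 T = 283.58 T − 5104.4
23929.4 = 409.4145 T
T = 58.448 °C

T_f = 58.4 °C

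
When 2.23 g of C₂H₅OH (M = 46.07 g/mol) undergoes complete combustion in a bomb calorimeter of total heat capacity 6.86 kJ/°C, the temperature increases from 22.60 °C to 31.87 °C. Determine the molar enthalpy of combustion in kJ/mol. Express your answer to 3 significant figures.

ΔH = -1310 kJ/mol

ΔT = 31.87 − 22.60 = 9.27 °C
q_cal = C_cal × ΔT = 6.86 × 9.27 = 63.5922 kJ
n = 2.23 / 46.07 = 0.04840 mol
q_rxn = −q_cal = -63.5922 kJ
ΔH = -63.5922 / 0.04840 = -1314 kJ/mol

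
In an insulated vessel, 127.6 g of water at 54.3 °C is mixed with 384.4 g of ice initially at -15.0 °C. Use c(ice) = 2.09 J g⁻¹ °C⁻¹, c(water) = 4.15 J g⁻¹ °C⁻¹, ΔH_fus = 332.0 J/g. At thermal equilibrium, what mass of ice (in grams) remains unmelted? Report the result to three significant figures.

Heat to warm all ice to 0 °C: 384.4×2.09×15.0 = 12051 J
Heat released by water cooling to 0 °C: 127.6×4.15×54.3 = 28754 J
28754 J < 12051 + 384.4×332.0 = 139671.8 J, so not all ice melts; final T = 0 °C.
Heat left for melting: 28754 − 12051 = 16703 J
Mass melted = 16703 / 332.0 = 50.31 g
Ice remaining = 384.4 − 50.31 = 334.09 g

m_ice remaining = 334 g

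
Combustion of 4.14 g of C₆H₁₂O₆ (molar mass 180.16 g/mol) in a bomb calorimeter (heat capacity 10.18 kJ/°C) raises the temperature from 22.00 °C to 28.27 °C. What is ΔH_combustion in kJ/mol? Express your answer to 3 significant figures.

ΔT = 28.27 − 22.00 = 6.27 °C
q_cal = C_cal × ΔT = 10.18 × 6.27 = 63.8286 kJ
n = 4.14 / 180.16 = 0.02298 mol
q_rxn = −q_cal = -63.8286 kJ
ΔH = -63.8286 / 0.02298 = -2778 kJ/mol

ΔH = -2780 kJ/mol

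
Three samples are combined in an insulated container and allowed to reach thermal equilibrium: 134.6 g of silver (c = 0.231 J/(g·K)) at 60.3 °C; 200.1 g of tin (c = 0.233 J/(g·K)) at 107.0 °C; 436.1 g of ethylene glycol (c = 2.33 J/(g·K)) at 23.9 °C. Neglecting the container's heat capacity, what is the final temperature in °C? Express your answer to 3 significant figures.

T_f = 28.5 °C

Σ mᵢcᵢ(T − Tᵢ) = 0  ⇒  T = Σ mᵢcᵢTᵢ / Σ mᵢcᵢ
Σ mᵢcᵢ = 134.6×0.231 + 200.1×0.233 + 436.1×2.33 = 1093.8289
Σ mᵢcᵢTᵢ = 31.0926×60.3 + 46.6233×107.0 + 1016.113×23.9 = 31149
T = 31149 / 1093.8289 = 28.48 °C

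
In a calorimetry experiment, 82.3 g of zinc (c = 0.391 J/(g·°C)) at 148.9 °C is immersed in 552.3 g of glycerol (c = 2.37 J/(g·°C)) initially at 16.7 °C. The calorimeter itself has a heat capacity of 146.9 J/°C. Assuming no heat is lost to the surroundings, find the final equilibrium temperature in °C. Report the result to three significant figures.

T_f = 19.6 °C

Heat lost by zinc = heat gained by glycerol + calorimeter.
(82.3)(0.391)(148.9 − T) = [(552.3)(2.37) + 146.9](T − 16.7)
32.1793 (148.9 − T) = 1455.851 (T − 16.7)
4791.5 − 32.1793 T = 1455.851 T − 24313
29104.5 = 1488.0303 T
T = 19.56 °C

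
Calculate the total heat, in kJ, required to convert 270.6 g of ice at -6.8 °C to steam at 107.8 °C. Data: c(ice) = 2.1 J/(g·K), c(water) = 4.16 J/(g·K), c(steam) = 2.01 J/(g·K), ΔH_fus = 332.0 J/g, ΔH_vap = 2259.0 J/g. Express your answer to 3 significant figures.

q = 822 kJ

q1 (heat ice -6.8→0.0 °C): 270.6 × 2.1 × 6.8 = 3864 J
q2 (melt at 0 °C): 270.6 × 332.0 = 89839 J
q3 (heat water 0.0→100.0 °C): 270.6 × 4.16 × 100.0 = 112570 J
q4 (vaporize at 100 °C): 270.6 × 2259.0 = 611285 J
q5 (heat steam 100.0→107.8 °C): 270.6 × 2.01 × 7.8 = 4242 J
Total: 3864 + 89839 + 112570 + 611285 + 4242 = 821800 J = 822 kJ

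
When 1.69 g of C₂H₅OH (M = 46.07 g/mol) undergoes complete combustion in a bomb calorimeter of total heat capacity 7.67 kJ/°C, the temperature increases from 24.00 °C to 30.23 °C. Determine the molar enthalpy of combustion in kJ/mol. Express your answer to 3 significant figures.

ΔT = 30.23 − 24.00 = 6.23 °C
q_cal = C_cal × ΔT = 7.67 × 6.23 = 47.7841 kJ
n = 1.69 / 46.07 = 0.03668 mol
q_rxn = −q_cal = -47.7841 kJ
ΔH = -47.7841 / 0.03668 = -1303 kJ/mol

ΔH = -1300 kJ/mol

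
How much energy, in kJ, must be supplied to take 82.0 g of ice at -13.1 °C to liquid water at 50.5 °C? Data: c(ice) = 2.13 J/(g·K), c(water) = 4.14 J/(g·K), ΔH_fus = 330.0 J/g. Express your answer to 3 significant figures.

q = 46.5 kJ

q1 (heat ice -13.1→0.0 °C): 82.0 × 2.13 × 13.1 = 2288 J
q2 (melt at 0 °C): 82.0 × 330.0 = 27060 J
q3 (heat water 0.0→50.5 °C): 82.0 × 4.14 × 50.5 = 17144 J
Total: 2288 + 27060 + 17144 = 46492 J = 46.5 kJ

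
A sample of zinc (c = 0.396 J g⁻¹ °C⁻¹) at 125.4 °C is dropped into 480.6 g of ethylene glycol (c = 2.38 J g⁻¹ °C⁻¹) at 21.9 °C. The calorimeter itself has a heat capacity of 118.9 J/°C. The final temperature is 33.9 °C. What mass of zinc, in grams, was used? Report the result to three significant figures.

m = 418 g

q_gained = (480.6 × 2.38 + 118.9) × (33.9 − 21.9) = 15150 J
q_lost = m × 0.396 × (125.4 − 33.9) = 36.234 m
m = 15150 / 36.234 = 418 g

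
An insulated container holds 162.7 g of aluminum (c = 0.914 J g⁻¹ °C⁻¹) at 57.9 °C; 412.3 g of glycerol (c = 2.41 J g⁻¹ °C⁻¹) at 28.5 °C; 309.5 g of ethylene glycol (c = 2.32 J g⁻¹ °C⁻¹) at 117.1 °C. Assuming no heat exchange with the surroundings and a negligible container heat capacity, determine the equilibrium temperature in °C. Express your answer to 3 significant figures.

T_f = 65.0 °C

Σ mᵢcᵢ(T − Tᵢ) = 0  ⇒  T = Σ mᵢcᵢTᵢ / Σ mᵢcᵢ
Σ mᵢcᵢ = 162.7×0.914 + 412.3×2.41 + 309.5×2.32 = 1860.3908
Σ mᵢcᵢTᵢ = 148.7078×57.9 + 993.643×28.5 + 718.04×117.1 = 121010
T = 121010 / 1860.3908 = 65.045 °C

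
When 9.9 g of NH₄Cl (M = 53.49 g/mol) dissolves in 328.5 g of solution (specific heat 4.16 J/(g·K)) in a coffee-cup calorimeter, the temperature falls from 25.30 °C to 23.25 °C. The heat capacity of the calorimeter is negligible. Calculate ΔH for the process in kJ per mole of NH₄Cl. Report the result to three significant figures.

|ΔT| = |23.25 − 25.30| = 2.05 °C
|q_surr| = (328.5 × 4.16) × 2.05 = 1366.56 × 2.05 = 2801 J
n(NH₄Cl) = 9.9 / 53.49 = 0.1851 mol
Temperature fell, so q_rxn = +|q_surr| = 2.801 kJ
ΔH = q_rxn / n = 15.13 kJ/mol

ΔH = 15.1 kJ/mol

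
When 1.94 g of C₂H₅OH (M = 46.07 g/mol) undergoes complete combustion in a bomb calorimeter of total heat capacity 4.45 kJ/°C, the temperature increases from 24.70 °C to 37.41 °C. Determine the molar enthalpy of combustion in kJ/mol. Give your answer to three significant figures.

ΔH = -1340 kJ/mol

ΔT = 37.41 − 24.70 = 12.71 °C
q_cal = C_cal × ΔT = 4.45 × 12.71 = 56.5595 kJ
n = 1.94 / 46.07 = 0.04211 mol
q_rxn = −q_cal = -56.5595 kJ
ΔH = -56.5595 / 0.04211 = -1343 kJ/mol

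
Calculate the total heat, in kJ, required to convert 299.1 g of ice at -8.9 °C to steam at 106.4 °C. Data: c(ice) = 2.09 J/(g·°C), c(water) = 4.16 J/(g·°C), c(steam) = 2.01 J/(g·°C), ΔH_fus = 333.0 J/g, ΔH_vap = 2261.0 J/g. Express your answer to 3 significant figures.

q1 (heat ice -8.9→0.0 °C): 299.1 × 2.09 × 8.9 = 5564 J
q2 (melt at 0 °C): 299.1 × 333.0 = 99600 J
q3 (heat water 0.0→100.0 °C): 299.1 × 4.16 × 100.0 = 124426 J
q4 (vaporize at 100 °C): 299.1 × 2261.0 = 676265 J
q5 (heat steam 100.0→106.4 °C): 299.1 × 2.01 × 6.4 = 3848 J
Total: 5564 + 99600 + 124426 + 676265 + 3848 = 909703 J = 910 kJ

q = 910 kJ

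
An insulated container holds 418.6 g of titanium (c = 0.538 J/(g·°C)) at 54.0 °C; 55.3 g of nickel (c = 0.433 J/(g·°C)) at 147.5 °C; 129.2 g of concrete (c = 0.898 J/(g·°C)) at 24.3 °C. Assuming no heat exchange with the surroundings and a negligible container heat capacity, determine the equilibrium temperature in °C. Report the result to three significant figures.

Σ mᵢcᵢ(T − Tᵢ) = 0  ⇒  T = Σ mᵢcᵢTᵢ / Σ mᵢcᵢ
Σ mᵢcᵢ = 418.6×0.538 + 55.3×0.433 + 129.2×0.898 = 365.1733
Σ mᵢcᵢTᵢ = 225.2068×54.0 + 23.9449×147.5 + 116.0216×24.3 = 18512
T = 18512 / 365.1733 = 50.69 °C

T_f = 50.7 °C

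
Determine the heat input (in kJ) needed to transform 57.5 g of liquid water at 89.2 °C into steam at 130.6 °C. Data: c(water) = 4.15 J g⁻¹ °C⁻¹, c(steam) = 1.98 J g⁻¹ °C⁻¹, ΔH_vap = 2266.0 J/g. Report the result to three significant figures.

q1 (heat water 89.2→100.0 °C): 57.5 × 4.15 × 10.8 = 2577 J
q2 (vaporize at 100 °C): 57.5 × 2266.0 = 130295 J
q3 (heat steam 100.0→130.6 °C): 57.5 × 1.98 × 30.6 = 3484 J
Total: 2577 + 130295 + 3484 = 136356 J = 136 kJ

q = 136 kJ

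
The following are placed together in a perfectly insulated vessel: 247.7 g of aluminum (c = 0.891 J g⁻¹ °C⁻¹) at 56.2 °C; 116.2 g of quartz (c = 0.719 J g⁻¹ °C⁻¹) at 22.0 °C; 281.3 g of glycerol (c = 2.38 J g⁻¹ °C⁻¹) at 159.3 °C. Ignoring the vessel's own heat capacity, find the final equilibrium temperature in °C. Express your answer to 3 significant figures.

Σ mᵢcᵢ(T − Tᵢ) = 0  ⇒  T = Σ mᵢcᵢTᵢ / Σ mᵢcᵢ
Σ mᵢcᵢ = 247.7×0.891 + 116.2×0.719 + 281.3×2.38 = 973.7425
Σ mᵢcᵢTᵢ = 220.7007×56.2 + 83.5478×22.0 + 669.494×159.3 = 120890
T = 120890 / 973.7425 = 124.1 °C

T_f = 124 °C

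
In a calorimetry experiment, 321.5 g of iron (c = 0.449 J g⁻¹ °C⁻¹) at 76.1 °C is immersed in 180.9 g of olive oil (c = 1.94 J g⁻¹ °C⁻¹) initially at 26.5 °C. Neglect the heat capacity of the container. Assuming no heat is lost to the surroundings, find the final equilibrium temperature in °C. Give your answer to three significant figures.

T_f = 41.0 °C

Heat lost by iron = heat gained by olive oil.
(321.5)(0.449)(76.1 − T) = (180.9)(1.94)(T − 26.5)
144.3535 (76.1 − T) = 350.946 (T − 26.5)
10985 − 144.3535 T = 350.946 T − 9300.1
20285.1 = 495.2995 T
T = 40.96 °C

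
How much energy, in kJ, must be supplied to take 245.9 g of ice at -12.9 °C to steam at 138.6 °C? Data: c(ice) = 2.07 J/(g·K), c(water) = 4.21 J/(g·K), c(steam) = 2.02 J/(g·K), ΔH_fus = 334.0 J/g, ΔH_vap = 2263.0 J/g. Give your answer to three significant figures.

q1 (heat ice -12.9→0.0 °C): 245.9 × 2.07 × 12.9 = 6566 J
q2 (melt at 0 °C): 245.9 × 334.0 = 82131 J
q3 (heat water 0.0→100.0 °C): 245.9 × 4.21 × 100.0 = 103524 J
q4 (vaporize at 100 °C): 245.9 × 2263.0 = 556472 J
q5 (heat steam 100.0→138.6 °C): 245.9 × 2.02 × 38.6 = 19173 J
Total: 6566 + 82131 + 103524 + 556472 + 19173 = 767866 J = 768 kJ

q = 768 kJ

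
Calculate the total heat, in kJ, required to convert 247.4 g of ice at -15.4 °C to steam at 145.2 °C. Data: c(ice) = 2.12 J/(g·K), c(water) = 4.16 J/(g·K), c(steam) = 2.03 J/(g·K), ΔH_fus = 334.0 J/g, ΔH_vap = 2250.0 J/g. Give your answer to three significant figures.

q = 773 kJ

q1 (heat ice -15.4→0.0 °C): 247.4 × 2.12 × 15.4 = 8077 J
q2 (melt at 0 °C): 247.4 × 334.0 = 82632 J
q3 (heat water 0.0→100.0 °C): 247.4 × 4.16 × 100.0 = 102918 J
q4 (vaporize at 100 °C): 247.4 × 2250.0 = 556650 J
q5 (heat steam 100.0→145.2 °C): 247.4 × 2.03 × 45.2 = 22700 J
Total: 8077 + 82632 + 102918 + 556650 + 22700 = 772977 J = 773 kJ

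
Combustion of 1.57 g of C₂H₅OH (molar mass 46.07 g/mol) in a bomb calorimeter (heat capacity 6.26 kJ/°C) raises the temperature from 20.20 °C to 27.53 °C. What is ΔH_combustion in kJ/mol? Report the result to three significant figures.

ΔT = 27.53 − 20.20 = 7.33 °C
q_cal = C_cal × ΔT = 6.26 × 7.33 = 45.8858 kJ
n = 1.57 / 46.07 = 0.03408 mol
q_rxn = −q_cal = -45.8858 kJ
ΔH = -45.8858 / 0.03408 = -1346 kJ/mol

ΔH = -1350 kJ/mol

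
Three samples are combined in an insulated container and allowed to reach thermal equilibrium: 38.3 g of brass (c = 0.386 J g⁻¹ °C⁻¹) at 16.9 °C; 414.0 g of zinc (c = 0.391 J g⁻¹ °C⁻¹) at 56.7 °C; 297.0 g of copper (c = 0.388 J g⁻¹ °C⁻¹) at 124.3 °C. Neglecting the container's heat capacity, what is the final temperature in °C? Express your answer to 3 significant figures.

T_f = 81.4 °C

Σ mᵢcᵢ(T − Tᵢ) = 0  ⇒  T = Σ mᵢcᵢTᵢ / Σ mᵢcᵢ
Σ mᵢcᵢ = 38.3×0.386 + 414.0×0.391 + 297.0×0.388 = 291.8938
Σ mᵢcᵢTᵢ = 14.7838×16.9 + 161.874×56.7 + 115.236×124.3 = 23752
T = 23752 / 291.8938 = 81.37 °C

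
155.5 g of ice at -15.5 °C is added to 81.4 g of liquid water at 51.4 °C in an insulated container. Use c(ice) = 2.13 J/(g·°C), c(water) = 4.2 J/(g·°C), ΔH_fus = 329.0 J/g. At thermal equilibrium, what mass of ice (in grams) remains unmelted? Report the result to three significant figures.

m_ice remaining = 118 g

Heat to warm all ice to 0 °C: 155.5×2.13×15.5 = 5133.8 J
Heat released by water cooling to 0 °C: 81.4×4.2×51.4 = 17573 J
17573 J < 5133.8 + 155.5×329.0 = 56293.3 J, so not all ice melts; final T = 0 °C.
Heat left for melting: 17573 − 5133.8 = 12439.2 J
Mass melted = 12439.2 / 329.0 = 37.81 g
Ice remaining = 155.5 − 37.81 = 117.69 g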